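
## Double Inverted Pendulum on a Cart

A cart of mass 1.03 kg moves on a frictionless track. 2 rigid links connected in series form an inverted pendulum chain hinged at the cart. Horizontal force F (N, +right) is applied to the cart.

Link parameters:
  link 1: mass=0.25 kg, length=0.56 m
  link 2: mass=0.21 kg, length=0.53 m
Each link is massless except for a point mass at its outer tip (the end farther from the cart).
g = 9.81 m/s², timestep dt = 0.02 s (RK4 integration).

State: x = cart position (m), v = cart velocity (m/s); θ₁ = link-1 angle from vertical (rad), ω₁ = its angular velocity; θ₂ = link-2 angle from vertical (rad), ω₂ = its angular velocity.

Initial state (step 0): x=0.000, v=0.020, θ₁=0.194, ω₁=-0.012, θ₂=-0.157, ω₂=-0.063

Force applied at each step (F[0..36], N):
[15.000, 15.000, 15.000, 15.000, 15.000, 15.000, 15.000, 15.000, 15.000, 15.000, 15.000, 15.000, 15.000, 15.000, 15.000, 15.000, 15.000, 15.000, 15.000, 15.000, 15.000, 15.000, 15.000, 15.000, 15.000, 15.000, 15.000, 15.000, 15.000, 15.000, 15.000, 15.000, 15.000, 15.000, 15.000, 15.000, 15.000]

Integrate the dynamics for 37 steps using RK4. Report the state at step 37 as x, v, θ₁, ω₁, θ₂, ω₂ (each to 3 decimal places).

Answer: x=2.648, v=6.174, θ₁=-3.720, ω₁=-7.463, θ₂=-3.795, ω₂=-3.507

Derivation:
apply F[0]=+15.000 → step 1: x=0.003, v=0.292, θ₁=0.191, ω₁=-0.314, θ₂=-0.161, ω₂=-0.328
apply F[1]=+15.000 → step 2: x=0.012, v=0.565, θ₁=0.181, ω₁=-0.624, θ₂=-0.170, ω₂=-0.589
apply F[2]=+15.000 → step 3: x=0.026, v=0.840, θ₁=0.166, ω₁=-0.946, θ₂=-0.184, ω₂=-0.841
apply F[3]=+15.000 → step 4: x=0.045, v=1.118, θ₁=0.143, ω₁=-1.288, θ₂=-0.204, ω₂=-1.077
apply F[4]=+15.000 → step 5: x=0.070, v=1.399, θ₁=0.114, ω₁=-1.658, θ₂=-0.227, ω₂=-1.291
apply F[5]=+15.000 → step 6: x=0.101, v=1.683, θ₁=0.077, ω₁=-2.060, θ₂=-0.255, ω₂=-1.475
apply F[6]=+15.000 → step 7: x=0.138, v=1.971, θ₁=0.031, ω₁=-2.501, θ₂=-0.286, ω₂=-1.620
apply F[7]=+15.000 → step 8: x=0.180, v=2.262, θ₁=-0.023, ω₁=-2.986, θ₂=-0.320, ω₂=-1.718
apply F[8]=+15.000 → step 9: x=0.228, v=2.554, θ₁=-0.088, ω₁=-3.515, θ₂=-0.354, ω₂=-1.762
apply F[9]=+15.000 → step 10: x=0.282, v=2.844, θ₁=-0.164, ω₁=-4.085, θ₂=-0.390, ω₂=-1.748
apply F[10]=+15.000 → step 11: x=0.342, v=3.127, θ₁=-0.252, ω₁=-4.683, θ₂=-0.424, ω₂=-1.685
apply F[11]=+15.000 → step 12: x=0.407, v=3.394, θ₁=-0.352, ω₁=-5.282, θ₂=-0.457, ω₂=-1.600
apply F[12]=+15.000 → step 13: x=0.478, v=3.637, θ₁=-0.463, ω₁=-5.846, θ₂=-0.488, ω₂=-1.539
apply F[13]=+15.000 → step 14: x=0.553, v=3.847, θ₁=-0.585, ω₁=-6.334, θ₂=-0.519, ω₂=-1.566
apply F[14]=+15.000 → step 15: x=0.631, v=4.020, θ₁=-0.716, ω₁=-6.715, θ₂=-0.552, ω₂=-1.740
apply F[15]=+15.000 → step 16: x=0.713, v=4.159, θ₁=-0.853, ω₁=-6.981, θ₂=-0.590, ω₂=-2.097
apply F[16]=+15.000 → step 17: x=0.797, v=4.268, θ₁=-0.994, ω₁=-7.139, θ₂=-0.637, ω₂=-2.642
apply F[17]=+15.000 → step 18: x=0.884, v=4.352, θ₁=-1.138, ω₁=-7.204, θ₂=-0.697, ω₂=-3.357
apply F[18]=+15.000 → step 19: x=0.971, v=4.419, θ₁=-1.282, ω₁=-7.187, θ₂=-0.772, ω₂=-4.216
apply F[19]=+15.000 → step 20: x=1.060, v=4.470, θ₁=-1.425, ω₁=-7.088, θ₂=-0.866, ω₂=-5.192
apply F[20]=+15.000 → step 21: x=1.150, v=4.509, θ₁=-1.565, ω₁=-6.902, θ₂=-0.981, ω₂=-6.260
apply F[21]=+15.000 → step 22: x=1.241, v=4.537, θ₁=-1.700, ω₁=-6.617, θ₂=-1.117, ω₂=-7.393
apply F[22]=+15.000 → step 23: x=1.332, v=4.555, θ₁=-1.829, ω₁=-6.232, θ₂=-1.276, ω₂=-8.564
apply F[23]=+15.000 → step 24: x=1.423, v=4.559, θ₁=-1.949, ω₁=-5.761, θ₂=-1.460, ω₂=-9.740
apply F[24]=+15.000 → step 25: x=1.514, v=4.544, θ₁=-2.059, ω₁=-5.258, θ₂=-1.666, ω₂=-10.866
apply F[25]=+15.000 → step 26: x=1.604, v=4.504, θ₁=-2.160, ω₁=-4.836, θ₂=-1.893, ω₂=-11.841
apply F[26]=+15.000 → step 27: x=1.694, v=4.440, θ₁=-2.254, ω₁=-4.664, θ₂=-2.137, ω₂=-12.494
apply F[27]=+15.000 → step 28: x=1.782, v=4.367, θ₁=-2.349, ω₁=-4.899, θ₂=-2.390, ω₂=-12.635
apply F[28]=+15.000 → step 29: x=1.869, v=4.314, θ₁=-2.453, ω₁=-5.553, θ₂=-2.639, ω₂=-12.179
apply F[29]=+15.000 → step 30: x=1.955, v=4.304, θ₁=-2.573, ω₁=-6.465, θ₂=-2.873, ω₂=-11.212
apply F[30]=+15.000 → step 31: x=2.041, v=4.351, θ₁=-2.712, ω₁=-7.418, θ₂=-3.085, ω₂=-9.892
apply F[31]=+15.000 → step 32: x=2.129, v=4.466, θ₁=-2.869, ω₁=-8.226, θ₂=-3.268, ω₂=-8.378
apply F[32]=+15.000 → step 33: x=2.220, v=4.660, θ₁=-3.039, ω₁=-8.758, θ₂=-3.420, ω₂=-6.838
apply F[33]=+15.000 → step 34: x=2.316, v=4.944, θ₁=-3.216, ω₁=-8.927, θ₂=-3.542, ω₂=-5.464
apply F[34]=+15.000 → step 35: x=2.419, v=5.311, θ₁=-3.393, ω₁=-8.714, θ₂=-3.641, ω₂=-4.427
apply F[35]=+15.000 → step 36: x=2.529, v=5.733, θ₁=-3.563, ω₁=-8.184, θ₂=-3.722, ω₂=-3.795
apply F[36]=+15.000 → step 37: x=2.648, v=6.174, θ₁=-3.720, ω₁=-7.463, θ₂=-3.795, ω₂=-3.507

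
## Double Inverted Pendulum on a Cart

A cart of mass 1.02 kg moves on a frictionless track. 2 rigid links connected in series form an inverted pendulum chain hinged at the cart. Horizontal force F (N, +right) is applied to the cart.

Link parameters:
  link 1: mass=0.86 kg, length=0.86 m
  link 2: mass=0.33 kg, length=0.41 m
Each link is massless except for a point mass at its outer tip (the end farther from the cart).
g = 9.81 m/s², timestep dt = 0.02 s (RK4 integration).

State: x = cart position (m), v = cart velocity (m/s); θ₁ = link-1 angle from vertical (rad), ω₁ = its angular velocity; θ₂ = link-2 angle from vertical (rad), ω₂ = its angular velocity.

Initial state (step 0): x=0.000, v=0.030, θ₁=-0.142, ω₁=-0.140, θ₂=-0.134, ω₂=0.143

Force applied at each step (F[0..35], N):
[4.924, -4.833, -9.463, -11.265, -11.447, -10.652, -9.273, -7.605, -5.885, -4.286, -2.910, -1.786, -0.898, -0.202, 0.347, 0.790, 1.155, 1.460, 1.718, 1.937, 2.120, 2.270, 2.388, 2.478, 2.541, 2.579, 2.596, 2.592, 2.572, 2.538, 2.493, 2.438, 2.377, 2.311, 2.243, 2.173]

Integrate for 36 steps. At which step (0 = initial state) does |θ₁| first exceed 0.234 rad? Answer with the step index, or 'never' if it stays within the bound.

apply F[0]=+4.924 → step 1: x=0.002, v=0.156, θ₁=-0.147, ω₁=-0.318, θ₂=-0.131, ω₂=0.150
apply F[1]=-4.833 → step 2: x=0.004, v=0.096, θ₁=-0.153, ω₁=-0.286, θ₂=-0.128, ω₂=0.163
apply F[2]=-9.463 → step 3: x=0.005, v=-0.051, θ₁=-0.157, ω₁=-0.155, θ₂=-0.124, ω₂=0.184
apply F[3]=-11.265 → step 4: x=0.002, v=-0.231, θ₁=-0.158, ω₁=0.012, θ₂=-0.121, ω₂=0.211
apply F[4]=-11.447 → step 5: x=-0.004, v=-0.415, θ₁=-0.156, ω₁=0.184, θ₂=-0.116, ω₂=0.240
apply F[5]=-10.652 → step 6: x=-0.014, v=-0.584, θ₁=-0.151, ω₁=0.340, θ₂=-0.111, ω₂=0.270
apply F[6]=-9.273 → step 7: x=-0.028, v=-0.730, θ₁=-0.143, ω₁=0.470, θ₂=-0.105, ω₂=0.298
apply F[7]=-7.605 → step 8: x=-0.043, v=-0.846, θ₁=-0.133, ω₁=0.569, θ₂=-0.099, ω₂=0.323
apply F[8]=-5.885 → step 9: x=-0.061, v=-0.932, θ₁=-0.121, ω₁=0.637, θ₂=-0.092, ω₂=0.344
apply F[9]=-4.286 → step 10: x=-0.080, v=-0.990, θ₁=-0.108, ω₁=0.676, θ₂=-0.085, ω₂=0.361
apply F[10]=-2.910 → step 11: x=-0.100, v=-1.025, θ₁=-0.094, ω₁=0.691, θ₂=-0.078, ω₂=0.373
apply F[11]=-1.786 → step 12: x=-0.121, v=-1.041, θ₁=-0.080, ω₁=0.689, θ₂=-0.070, ω₂=0.381
apply F[12]=-0.898 → step 13: x=-0.142, v=-1.042, θ₁=-0.067, ω₁=0.673, θ₂=-0.063, ω₂=0.386
apply F[13]=-0.202 → step 14: x=-0.163, v=-1.033, θ₁=-0.053, ω₁=0.649, θ₂=-0.055, ω₂=0.387
apply F[14]=+0.347 → step 15: x=-0.183, v=-1.016, θ₁=-0.041, ω₁=0.619, θ₂=-0.047, ω₂=0.384
apply F[15]=+0.790 → step 16: x=-0.203, v=-0.993, θ₁=-0.029, ω₁=0.585, θ₂=-0.040, ω₂=0.378
apply F[16]=+1.155 → step 17: x=-0.223, v=-0.965, θ₁=-0.017, ω₁=0.548, θ₂=-0.032, ω₂=0.370
apply F[17]=+1.460 → step 18: x=-0.242, v=-0.934, θ₁=-0.007, ω₁=0.511, θ₂=-0.025, ω₂=0.359
apply F[18]=+1.718 → step 19: x=-0.260, v=-0.900, θ₁=0.003, ω₁=0.472, θ₂=-0.018, ω₂=0.347
apply F[19]=+1.937 → step 20: x=-0.278, v=-0.864, θ₁=0.012, ω₁=0.434, θ₂=-0.011, ω₂=0.333
apply F[20]=+2.120 → step 21: x=-0.295, v=-0.826, θ₁=0.020, ω₁=0.395, θ₂=-0.004, ω₂=0.317
apply F[21]=+2.270 → step 22: x=-0.311, v=-0.787, θ₁=0.028, ω₁=0.358, θ₂=0.002, ω₂=0.300
apply F[22]=+2.388 → step 23: x=-0.326, v=-0.747, θ₁=0.035, ω₁=0.321, θ₂=0.008, ω₂=0.283
apply F[23]=+2.478 → step 24: x=-0.341, v=-0.707, θ₁=0.041, ω₁=0.286, θ₂=0.013, ω₂=0.264
apply F[24]=+2.541 → step 25: x=-0.354, v=-0.667, θ₁=0.046, ω₁=0.252, θ₂=0.018, ω₂=0.246
apply F[25]=+2.579 → step 26: x=-0.367, v=-0.628, θ₁=0.051, ω₁=0.219, θ₂=0.023, ω₂=0.227
apply F[26]=+2.596 → step 27: x=-0.380, v=-0.589, θ₁=0.055, ω₁=0.189, θ₂=0.027, ω₂=0.209
apply F[27]=+2.592 → step 28: x=-0.391, v=-0.551, θ₁=0.058, ω₁=0.160, θ₂=0.031, ω₂=0.191
apply F[28]=+2.572 → step 29: x=-0.402, v=-0.515, θ₁=0.061, ω₁=0.134, θ₂=0.035, ω₂=0.173
apply F[29]=+2.538 → step 30: x=-0.411, v=-0.479, θ₁=0.064, ω₁=0.109, θ₂=0.038, ω₂=0.155
apply F[30]=+2.493 → step 31: x=-0.421, v=-0.445, θ₁=0.066, ω₁=0.087, θ₂=0.041, ω₂=0.138
apply F[31]=+2.438 → step 32: x=-0.429, v=-0.413, θ₁=0.067, ω₁=0.066, θ₂=0.044, ω₂=0.122
apply F[32]=+2.377 → step 33: x=-0.437, v=-0.382, θ₁=0.068, ω₁=0.048, θ₂=0.046, ω₂=0.107
apply F[33]=+2.311 → step 34: x=-0.445, v=-0.352, θ₁=0.069, ω₁=0.031, θ₂=0.048, ω₂=0.092
apply F[34]=+2.243 → step 35: x=-0.451, v=-0.324, θ₁=0.070, ω₁=0.017, θ₂=0.050, ω₂=0.079
apply F[35]=+2.173 → step 36: x=-0.458, v=-0.298, θ₁=0.070, ω₁=0.003, θ₂=0.051, ω₂=0.066
max |θ₁| = 0.158 ≤ 0.234 over all 37 states.

Answer: never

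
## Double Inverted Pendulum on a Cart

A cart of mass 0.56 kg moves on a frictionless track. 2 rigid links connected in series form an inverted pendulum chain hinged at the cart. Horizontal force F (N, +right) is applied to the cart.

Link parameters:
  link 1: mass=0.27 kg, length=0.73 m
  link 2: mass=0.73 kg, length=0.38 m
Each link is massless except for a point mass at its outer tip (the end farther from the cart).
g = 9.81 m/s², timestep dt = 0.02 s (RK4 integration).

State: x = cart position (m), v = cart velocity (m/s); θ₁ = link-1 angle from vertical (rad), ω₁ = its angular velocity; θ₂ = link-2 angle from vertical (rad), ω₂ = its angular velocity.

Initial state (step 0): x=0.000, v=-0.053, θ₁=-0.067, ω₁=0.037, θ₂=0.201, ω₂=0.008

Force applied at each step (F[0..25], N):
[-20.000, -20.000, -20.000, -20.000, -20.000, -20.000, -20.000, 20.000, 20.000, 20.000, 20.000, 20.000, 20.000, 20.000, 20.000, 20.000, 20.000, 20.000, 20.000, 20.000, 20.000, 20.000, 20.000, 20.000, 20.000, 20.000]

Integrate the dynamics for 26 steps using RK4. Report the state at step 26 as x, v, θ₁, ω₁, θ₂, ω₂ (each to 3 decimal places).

Answer: x=-0.176, v=3.013, θ₁=1.788, ω₁=1.701, θ₂=-1.655, ω₂=-13.449

Derivation:
apply F[0]=-20.000 → step 1: x=-0.008, v=-0.744, θ₁=-0.059, ω₁=0.778, θ₂=0.206, ω₂=0.520
apply F[1]=-20.000 → step 2: x=-0.030, v=-1.443, θ₁=-0.036, ω₁=1.560, θ₂=0.221, ω₂=0.961
apply F[2]=-20.000 → step 3: x=-0.066, v=-2.154, θ₁=0.004, ω₁=2.422, θ₂=0.244, ω₂=1.257
apply F[3]=-20.000 → step 4: x=-0.116, v=-2.869, θ₁=0.062, ω₁=3.382, θ₂=0.270, ω₂=1.337
apply F[4]=-20.000 → step 5: x=-0.180, v=-3.564, θ₁=0.140, ω₁=4.421, θ₂=0.296, ω₂=1.171
apply F[5]=-20.000 → step 6: x=-0.258, v=-4.184, θ₁=0.239, ω₁=5.422, θ₂=0.316, ω₂=0.866
apply F[6]=-20.000 → step 7: x=-0.347, v=-4.663, θ₁=0.355, ω₁=6.171, θ₂=0.332, ω₂=0.754
apply F[7]=+20.000 → step 8: x=-0.433, v=-3.939, θ₁=0.470, ω₁=5.370, θ₂=0.347, ω₂=0.753
apply F[8]=+20.000 → step 9: x=-0.505, v=-3.311, θ₁=0.572, ω₁=4.818, θ₂=0.361, ω₂=0.592
apply F[9]=+20.000 → step 10: x=-0.566, v=-2.748, θ₁=0.664, ω₁=4.476, θ₂=0.369, ω₂=0.234
apply F[10]=+20.000 → step 11: x=-0.615, v=-2.223, θ₁=0.752, ω₁=4.293, θ₂=0.369, ω₂=-0.292
apply F[11]=+20.000 → step 12: x=-0.655, v=-1.712, θ₁=0.837, ω₁=4.218, θ₂=0.357, ω₂=-0.943
apply F[12]=+20.000 → step 13: x=-0.684, v=-1.201, θ₁=0.921, ω₁=4.211, θ₂=0.331, ω₂=-1.675
apply F[13]=+20.000 → step 14: x=-0.703, v=-0.679, θ₁=1.005, ω₁=4.237, θ₂=0.289, ω₂=-2.449
apply F[14]=+20.000 → step 15: x=-0.711, v=-0.142, θ₁=1.090, ω₁=4.268, θ₂=0.233, ω₂=-3.234
apply F[15]=+20.000 → step 16: x=-0.708, v=0.412, θ₁=1.176, ω₁=4.286, θ₂=0.160, ω₂=-4.014
apply F[16]=+20.000 → step 17: x=-0.694, v=0.976, θ₁=1.262, ω₁=4.273, θ₂=0.072, ω₂=-4.791
apply F[17]=+20.000 → step 18: x=-0.669, v=1.544, θ₁=1.346, ω₁=4.216, θ₂=-0.032, ω₂=-5.581
apply F[18]=+20.000 → step 19: x=-0.632, v=2.107, θ₁=1.430, ω₁=4.097, θ₂=-0.152, ω₂=-6.420
apply F[19]=+20.000 → step 20: x=-0.585, v=2.648, θ₁=1.510, ω₁=3.890, θ₂=-0.289, ω₂=-7.361
apply F[20]=+20.000 → step 21: x=-0.527, v=3.143, θ₁=1.584, ω₁=3.552, θ₂=-0.447, ω₂=-8.482
apply F[21]=+20.000 → step 22: x=-0.460, v=3.549, θ₁=1.651, ω₁=3.023, θ₂=-0.630, ω₂=-9.879
apply F[22]=+20.000 → step 23: x=-0.386, v=3.784, θ₁=1.704, ω₁=2.258, θ₂=-0.845, ω₂=-11.605
apply F[23]=+20.000 → step 24: x=-0.310, v=3.730, θ₁=1.740, ω₁=1.386, θ₂=-1.095, ω₂=-13.407
apply F[24]=+20.000 → step 25: x=-0.239, v=3.371, θ₁=1.762, ω₁=1.003, θ₂=-1.375, ω₂=-14.301
apply F[25]=+20.000 → step 26: x=-0.176, v=3.013, θ₁=1.788, ω₁=1.701, θ₂=-1.655, ω₂=-13.449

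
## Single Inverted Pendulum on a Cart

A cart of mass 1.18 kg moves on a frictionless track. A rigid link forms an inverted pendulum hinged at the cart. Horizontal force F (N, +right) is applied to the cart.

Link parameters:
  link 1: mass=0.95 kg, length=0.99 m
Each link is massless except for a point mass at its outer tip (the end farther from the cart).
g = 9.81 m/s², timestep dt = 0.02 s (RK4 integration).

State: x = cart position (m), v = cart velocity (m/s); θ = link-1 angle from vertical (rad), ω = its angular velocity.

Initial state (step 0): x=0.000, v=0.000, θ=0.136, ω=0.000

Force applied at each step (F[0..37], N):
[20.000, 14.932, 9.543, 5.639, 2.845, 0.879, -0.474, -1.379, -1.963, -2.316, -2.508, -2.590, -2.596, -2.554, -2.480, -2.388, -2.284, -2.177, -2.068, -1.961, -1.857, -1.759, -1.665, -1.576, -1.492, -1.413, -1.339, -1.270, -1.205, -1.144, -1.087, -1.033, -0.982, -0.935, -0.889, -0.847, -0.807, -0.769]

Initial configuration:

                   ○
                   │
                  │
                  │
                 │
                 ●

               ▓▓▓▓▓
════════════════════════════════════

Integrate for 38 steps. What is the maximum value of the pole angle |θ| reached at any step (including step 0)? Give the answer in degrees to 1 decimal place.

apply F[0]=+20.000 → step 1: x=0.003, v=0.313, θ=0.133, ω=-0.287
apply F[1]=+14.932 → step 2: x=0.012, v=0.543, θ=0.125, ω=-0.492
apply F[2]=+9.543 → step 3: x=0.024, v=0.685, θ=0.114, ω=-0.610
apply F[3]=+5.639 → step 4: x=0.038, v=0.764, θ=0.102, ω=-0.668
apply F[4]=+2.845 → step 5: x=0.054, v=0.798, θ=0.088, ω=-0.683
apply F[5]=+0.879 → step 6: x=0.070, v=0.800, θ=0.075, ω=-0.670
apply F[6]=-0.474 → step 7: x=0.086, v=0.782, θ=0.061, ω=-0.638
apply F[7]=-1.379 → step 8: x=0.101, v=0.751, θ=0.049, ω=-0.595
apply F[8]=-1.963 → step 9: x=0.116, v=0.711, θ=0.038, ω=-0.546
apply F[9]=-2.316 → step 10: x=0.130, v=0.667, θ=0.027, ω=-0.495
apply F[10]=-2.508 → step 11: x=0.142, v=0.621, θ=0.018, ω=-0.444
apply F[11]=-2.590 → step 12: x=0.154, v=0.575, θ=0.010, ω=-0.395
apply F[12]=-2.596 → step 13: x=0.165, v=0.530, θ=0.002, ω=-0.349
apply F[13]=-2.554 → step 14: x=0.176, v=0.487, θ=-0.004, ω=-0.305
apply F[14]=-2.480 → step 15: x=0.185, v=0.446, θ=-0.010, ω=-0.266
apply F[15]=-2.388 → step 16: x=0.193, v=0.407, θ=-0.015, ω=-0.229
apply F[16]=-2.284 → step 17: x=0.201, v=0.371, θ=-0.019, ω=-0.196
apply F[17]=-2.177 → step 18: x=0.208, v=0.338, θ=-0.023, ω=-0.167
apply F[18]=-2.068 → step 19: x=0.215, v=0.307, θ=-0.026, ω=-0.140
apply F[19]=-1.961 → step 20: x=0.221, v=0.278, θ=-0.029, ω=-0.116
apply F[20]=-1.857 → step 21: x=0.226, v=0.251, θ=-0.031, ω=-0.095
apply F[21]=-1.759 → step 22: x=0.231, v=0.226, θ=-0.032, ω=-0.076
apply F[22]=-1.665 → step 23: x=0.235, v=0.203, θ=-0.034, ω=-0.060
apply F[23]=-1.576 → step 24: x=0.239, v=0.182, θ=-0.035, ω=-0.045
apply F[24]=-1.492 → step 25: x=0.242, v=0.162, θ=-0.036, ω=-0.032
apply F[25]=-1.413 → step 26: x=0.245, v=0.144, θ=-0.036, ω=-0.021
apply F[26]=-1.339 → step 27: x=0.248, v=0.127, θ=-0.036, ω=-0.011
apply F[27]=-1.270 → step 28: x=0.250, v=0.111, θ=-0.037, ω=-0.002
apply F[28]=-1.205 → step 29: x=0.252, v=0.096, θ=-0.037, ω=0.005
apply F[29]=-1.144 → step 30: x=0.254, v=0.083, θ=-0.036, ω=0.012
apply F[30]=-1.087 → step 31: x=0.256, v=0.070, θ=-0.036, ω=0.017
apply F[31]=-1.033 → step 32: x=0.257, v=0.058, θ=-0.036, ω=0.022
apply F[32]=-0.982 → step 33: x=0.258, v=0.047, θ=-0.035, ω=0.026
apply F[33]=-0.935 → step 34: x=0.259, v=0.037, θ=-0.035, ω=0.030
apply F[34]=-0.889 → step 35: x=0.260, v=0.027, θ=-0.034, ω=0.033
apply F[35]=-0.847 → step 36: x=0.260, v=0.018, θ=-0.033, ω=0.035
apply F[36]=-0.807 → step 37: x=0.260, v=0.010, θ=-0.033, ω=0.037
apply F[37]=-0.769 → step 38: x=0.260, v=0.002, θ=-0.032, ω=0.039
Max |angle| over trajectory = 0.136 rad = 7.8°.

Answer: 7.8°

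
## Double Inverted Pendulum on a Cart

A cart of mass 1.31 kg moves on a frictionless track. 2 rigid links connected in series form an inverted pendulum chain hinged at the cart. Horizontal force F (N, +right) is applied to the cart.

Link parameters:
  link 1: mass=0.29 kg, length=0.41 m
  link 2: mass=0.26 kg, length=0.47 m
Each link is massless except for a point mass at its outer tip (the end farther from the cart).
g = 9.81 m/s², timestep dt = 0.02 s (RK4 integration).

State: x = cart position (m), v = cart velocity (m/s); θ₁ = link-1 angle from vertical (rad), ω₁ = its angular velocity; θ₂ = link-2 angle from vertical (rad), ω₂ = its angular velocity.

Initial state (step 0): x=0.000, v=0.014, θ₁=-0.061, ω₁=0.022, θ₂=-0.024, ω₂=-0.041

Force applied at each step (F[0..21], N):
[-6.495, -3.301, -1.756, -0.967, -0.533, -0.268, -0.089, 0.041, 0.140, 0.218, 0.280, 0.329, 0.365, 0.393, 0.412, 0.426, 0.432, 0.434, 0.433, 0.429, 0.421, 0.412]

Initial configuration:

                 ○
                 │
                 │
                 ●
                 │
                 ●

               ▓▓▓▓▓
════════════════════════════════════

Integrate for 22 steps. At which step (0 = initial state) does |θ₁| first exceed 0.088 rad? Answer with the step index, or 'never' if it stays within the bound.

apply F[0]=-6.495 → step 1: x=-0.001, v=-0.080, θ₁=-0.059, ω₁=0.207, θ₂=-0.025, ω₂=-0.012
apply F[1]=-3.301 → step 2: x=-0.003, v=-0.126, θ₁=-0.054, ω₁=0.277, θ₂=-0.025, ω₂=0.014
apply F[2]=-1.756 → step 3: x=-0.005, v=-0.148, θ₁=-0.048, ω₁=0.296, θ₂=-0.024, ω₂=0.035
apply F[3]=-0.967 → step 4: x=-0.009, v=-0.159, θ₁=-0.042, ω₁=0.292, θ₂=-0.023, ω₂=0.052
apply F[4]=-0.533 → step 5: x=-0.012, v=-0.164, θ₁=-0.037, ω₁=0.278, θ₂=-0.022, ω₂=0.065
apply F[5]=-0.268 → step 6: x=-0.015, v=-0.166, θ₁=-0.031, ω₁=0.260, θ₂=-0.021, ω₂=0.075
apply F[6]=-0.089 → step 7: x=-0.018, v=-0.165, θ₁=-0.026, ω₁=0.240, θ₂=-0.019, ω₂=0.082
apply F[7]=+0.041 → step 8: x=-0.022, v=-0.162, θ₁=-0.022, ω₁=0.220, θ₂=-0.017, ω₂=0.087
apply F[8]=+0.140 → step 9: x=-0.025, v=-0.158, θ₁=-0.017, ω₁=0.200, θ₂=-0.016, ω₂=0.089
apply F[9]=+0.218 → step 10: x=-0.028, v=-0.154, θ₁=-0.014, ω₁=0.181, θ₂=-0.014, ω₂=0.090
apply F[10]=+0.280 → step 11: x=-0.031, v=-0.148, θ₁=-0.010, ω₁=0.163, θ₂=-0.012, ω₂=0.089
apply F[11]=+0.329 → step 12: x=-0.034, v=-0.143, θ₁=-0.007, ω₁=0.145, θ₂=-0.010, ω₂=0.087
apply F[12]=+0.365 → step 13: x=-0.037, v=-0.137, θ₁=-0.004, ω₁=0.129, θ₂=-0.008, ω₂=0.084
apply F[13]=+0.393 → step 14: x=-0.039, v=-0.130, θ₁=-0.002, ω₁=0.115, θ₂=-0.007, ω₂=0.081
apply F[14]=+0.412 → step 15: x=-0.042, v=-0.124, θ₁=0.000, ω₁=0.101, θ₂=-0.005, ω₂=0.077
apply F[15]=+0.426 → step 16: x=-0.044, v=-0.118, θ₁=0.002, ω₁=0.088, θ₂=-0.004, ω₂=0.072
apply F[16]=+0.432 → step 17: x=-0.047, v=-0.111, θ₁=0.004, ω₁=0.077, θ₂=-0.002, ω₂=0.068
apply F[17]=+0.434 → step 18: x=-0.049, v=-0.105, θ₁=0.005, ω₁=0.066, θ₂=-0.001, ω₂=0.063
apply F[18]=+0.433 → step 19: x=-0.051, v=-0.099, θ₁=0.006, ω₁=0.056, θ₂=0.000, ω₂=0.058
apply F[19]=+0.429 → step 20: x=-0.053, v=-0.093, θ₁=0.007, ω₁=0.048, θ₂=0.001, ω₂=0.053
apply F[20]=+0.421 → step 21: x=-0.055, v=-0.087, θ₁=0.008, ω₁=0.040, θ₂=0.002, ω₂=0.048
apply F[21]=+0.412 → step 22: x=-0.056, v=-0.082, θ₁=0.009, ω₁=0.033, θ₂=0.003, ω₂=0.044
max |θ₁| = 0.061 ≤ 0.088 over all 23 states.

Answer: never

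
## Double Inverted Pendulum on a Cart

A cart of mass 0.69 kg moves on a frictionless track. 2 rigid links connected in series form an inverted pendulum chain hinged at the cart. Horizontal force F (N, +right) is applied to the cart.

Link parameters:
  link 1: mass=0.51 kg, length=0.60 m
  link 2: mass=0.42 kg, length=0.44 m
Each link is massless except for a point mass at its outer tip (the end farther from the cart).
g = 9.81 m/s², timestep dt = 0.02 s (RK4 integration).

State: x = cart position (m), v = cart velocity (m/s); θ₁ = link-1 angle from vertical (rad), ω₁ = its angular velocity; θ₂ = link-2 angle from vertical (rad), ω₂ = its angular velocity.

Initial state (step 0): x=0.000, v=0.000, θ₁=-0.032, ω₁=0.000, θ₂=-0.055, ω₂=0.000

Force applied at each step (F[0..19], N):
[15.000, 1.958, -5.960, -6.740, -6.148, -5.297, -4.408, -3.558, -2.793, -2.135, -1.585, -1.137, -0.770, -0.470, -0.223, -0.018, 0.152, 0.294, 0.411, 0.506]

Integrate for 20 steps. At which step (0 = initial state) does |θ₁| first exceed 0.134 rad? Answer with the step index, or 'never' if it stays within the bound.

Answer: never

Derivation:
apply F[0]=+15.000 → step 1: x=0.004, v=0.443, θ₁=-0.039, ω₁=-0.744, θ₂=-0.055, ω₂=-0.015
apply F[1]=+1.958 → step 2: x=0.014, v=0.512, θ₁=-0.056, ω₁=-0.872, θ₂=-0.056, ω₂=-0.021
apply F[2]=-5.960 → step 3: x=0.023, v=0.356, θ₁=-0.071, ω₁=-0.636, θ₂=-0.056, ω₂=-0.015
apply F[3]=-6.740 → step 4: x=0.028, v=0.182, θ₁=-0.081, ω₁=-0.376, θ₂=-0.056, ω₂=0.002
apply F[4]=-6.148 → step 5: x=0.030, v=0.027, θ₁=-0.086, ω₁=-0.155, θ₂=-0.056, ω₂=0.026
apply F[5]=-5.297 → step 6: x=0.029, v=-0.103, θ₁=-0.087, ω₁=0.023, θ₂=-0.055, ω₂=0.053
apply F[6]=-4.408 → step 7: x=0.026, v=-0.207, θ₁=-0.086, ω₁=0.158, θ₂=-0.054, ω₂=0.080
apply F[7]=-3.558 → step 8: x=0.021, v=-0.287, θ₁=-0.081, ω₁=0.256, θ₂=-0.052, ω₂=0.106
apply F[8]=-2.793 → step 9: x=0.015, v=-0.347, θ₁=-0.076, ω₁=0.322, θ₂=-0.049, ω₂=0.129
apply F[9]=-2.135 → step 10: x=0.008, v=-0.390, θ₁=-0.069, ω₁=0.363, θ₂=-0.047, ω₂=0.149
apply F[10]=-1.585 → step 11: x=-0.000, v=-0.418, θ₁=-0.061, ω₁=0.384, θ₂=-0.044, ω₂=0.165
apply F[11]=-1.137 → step 12: x=-0.009, v=-0.436, θ₁=-0.054, ω₁=0.391, θ₂=-0.040, ω₂=0.177
apply F[12]=-0.770 → step 13: x=-0.018, v=-0.446, θ₁=-0.046, ω₁=0.387, θ₂=-0.036, ω₂=0.186
apply F[13]=-0.470 → step 14: x=-0.027, v=-0.448, θ₁=-0.038, ω₁=0.376, θ₂=-0.033, ω₂=0.192
apply F[14]=-0.223 → step 15: x=-0.036, v=-0.446, θ₁=-0.031, ω₁=0.360, θ₂=-0.029, ω₂=0.195
apply F[15]=-0.018 → step 16: x=-0.045, v=-0.439, θ₁=-0.024, ω₁=0.340, θ₂=-0.025, ω₂=0.196
apply F[16]=+0.152 → step 17: x=-0.053, v=-0.429, θ₁=-0.017, ω₁=0.317, θ₂=-0.021, ω₂=0.194
apply F[17]=+0.294 → step 18: x=-0.062, v=-0.417, θ₁=-0.011, ω₁=0.294, θ₂=-0.017, ω₂=0.190
apply F[18]=+0.411 → step 19: x=-0.070, v=-0.403, θ₁=-0.006, ω₁=0.269, θ₂=-0.013, ω₂=0.184
apply F[19]=+0.506 → step 20: x=-0.078, v=-0.387, θ₁=-0.000, ω₁=0.245, θ₂=-0.010, ω₂=0.177
max |θ₁| = 0.087 ≤ 0.134 over all 21 states.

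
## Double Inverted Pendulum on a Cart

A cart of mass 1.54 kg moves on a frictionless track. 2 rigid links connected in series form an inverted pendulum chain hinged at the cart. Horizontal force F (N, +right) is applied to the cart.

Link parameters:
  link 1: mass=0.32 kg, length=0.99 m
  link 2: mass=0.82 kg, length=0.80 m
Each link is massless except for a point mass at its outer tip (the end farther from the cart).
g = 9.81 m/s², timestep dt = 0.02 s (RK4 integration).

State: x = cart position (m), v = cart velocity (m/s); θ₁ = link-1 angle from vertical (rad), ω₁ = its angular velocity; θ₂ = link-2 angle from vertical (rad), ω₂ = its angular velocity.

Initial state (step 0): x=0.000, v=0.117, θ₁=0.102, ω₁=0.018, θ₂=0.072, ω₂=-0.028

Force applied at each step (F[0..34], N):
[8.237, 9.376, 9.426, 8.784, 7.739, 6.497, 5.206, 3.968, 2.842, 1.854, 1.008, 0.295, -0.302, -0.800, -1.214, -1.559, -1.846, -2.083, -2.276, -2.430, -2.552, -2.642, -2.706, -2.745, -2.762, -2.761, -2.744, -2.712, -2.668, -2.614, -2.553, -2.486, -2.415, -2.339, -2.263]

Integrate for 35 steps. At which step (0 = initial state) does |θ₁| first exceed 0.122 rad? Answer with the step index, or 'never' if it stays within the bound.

apply F[0]=+8.237 → step 1: x=0.003, v=0.209, θ₁=0.102, ω₁=-0.038, θ₂=0.071, ω₂=-0.056
apply F[1]=+9.376 → step 2: x=0.008, v=0.315, θ₁=0.100, ω₁=-0.108, θ₂=0.070, ω₂=-0.084
apply F[2]=+9.426 → step 3: x=0.016, v=0.422, θ₁=0.097, ω₁=-0.181, θ₂=0.068, ω₂=-0.111
apply F[3]=+8.784 → step 4: x=0.025, v=0.522, θ₁=0.093, ω₁=-0.247, θ₂=0.065, ω₂=-0.137
apply F[4]=+7.739 → step 5: x=0.037, v=0.609, θ₁=0.088, ω₁=-0.303, θ₂=0.062, ω₂=-0.161
apply F[5]=+6.497 → step 6: x=0.050, v=0.681, θ₁=0.081, ω₁=-0.346, θ₂=0.059, ω₂=-0.182
apply F[6]=+5.206 → step 7: x=0.064, v=0.737, θ₁=0.074, ω₁=-0.377, θ₂=0.055, ω₂=-0.200
apply F[7]=+3.968 → step 8: x=0.079, v=0.779, θ₁=0.066, ω₁=-0.396, θ₂=0.051, ω₂=-0.215
apply F[8]=+2.842 → step 9: x=0.095, v=0.807, θ₁=0.058, ω₁=-0.406, θ₂=0.047, ω₂=-0.227
apply F[9]=+1.854 → step 10: x=0.111, v=0.823, θ₁=0.050, ω₁=-0.406, θ₂=0.042, ω₂=-0.235
apply F[10]=+1.008 → step 11: x=0.128, v=0.830, θ₁=0.042, ω₁=-0.401, θ₂=0.037, ω₂=-0.241
apply F[11]=+0.295 → step 12: x=0.144, v=0.828, θ₁=0.034, ω₁=-0.390, θ₂=0.032, ω₂=-0.244
apply F[12]=-0.302 → step 13: x=0.161, v=0.820, θ₁=0.027, ω₁=-0.375, θ₂=0.027, ω₂=-0.244
apply F[13]=-0.800 → step 14: x=0.177, v=0.806, θ₁=0.019, ω₁=-0.358, θ₂=0.023, ω₂=-0.242
apply F[14]=-1.214 → step 15: x=0.193, v=0.788, θ₁=0.012, ω₁=-0.339, θ₂=0.018, ω₂=-0.239
apply F[15]=-1.559 → step 16: x=0.208, v=0.767, θ₁=0.006, ω₁=-0.319, θ₂=0.013, ω₂=-0.233
apply F[16]=-1.846 → step 17: x=0.223, v=0.742, θ₁=-0.001, ω₁=-0.298, θ₂=0.008, ω₂=-0.226
apply F[17]=-2.083 → step 18: x=0.238, v=0.716, θ₁=-0.006, ω₁=-0.276, θ₂=0.004, ω₂=-0.218
apply F[18]=-2.276 → step 19: x=0.252, v=0.688, θ₁=-0.012, ω₁=-0.255, θ₂=-0.000, ω₂=-0.208
apply F[19]=-2.430 → step 20: x=0.266, v=0.658, θ₁=-0.016, ω₁=-0.234, θ₂=-0.004, ω₂=-0.198
apply F[20]=-2.552 → step 21: x=0.278, v=0.628, θ₁=-0.021, ω₁=-0.213, θ₂=-0.008, ω₂=-0.188
apply F[21]=-2.642 → step 22: x=0.291, v=0.597, θ₁=-0.025, ω₁=-0.193, θ₂=-0.012, ω₂=-0.176
apply F[22]=-2.706 → step 23: x=0.302, v=0.565, θ₁=-0.029, ω₁=-0.173, θ₂=-0.015, ω₂=-0.165
apply F[23]=-2.745 → step 24: x=0.313, v=0.534, θ₁=-0.032, ω₁=-0.154, θ₂=-0.018, ω₂=-0.153
apply F[24]=-2.762 → step 25: x=0.324, v=0.503, θ₁=-0.035, ω₁=-0.137, θ₂=-0.021, ω₂=-0.141
apply F[25]=-2.761 → step 26: x=0.333, v=0.473, θ₁=-0.037, ω₁=-0.120, θ₂=-0.024, ω₂=-0.130
apply F[26]=-2.744 → step 27: x=0.343, v=0.443, θ₁=-0.040, ω₁=-0.104, θ₂=-0.027, ω₂=-0.118
apply F[27]=-2.712 → step 28: x=0.351, v=0.413, θ₁=-0.042, ω₁=-0.089, θ₂=-0.029, ω₂=-0.107
apply F[28]=-2.668 → step 29: x=0.359, v=0.385, θ₁=-0.043, ω₁=-0.075, θ₂=-0.031, ω₂=-0.096
apply F[29]=-2.614 → step 30: x=0.366, v=0.357, θ₁=-0.044, ω₁=-0.062, θ₂=-0.033, ω₂=-0.085
apply F[30]=-2.553 → step 31: x=0.373, v=0.331, θ₁=-0.046, ω₁=-0.050, θ₂=-0.034, ω₂=-0.075
apply F[31]=-2.486 → step 32: x=0.380, v=0.305, θ₁=-0.046, ω₁=-0.038, θ₂=-0.036, ω₂=-0.066
apply F[32]=-2.415 → step 33: x=0.386, v=0.280, θ₁=-0.047, ω₁=-0.028, θ₂=-0.037, ω₂=-0.056
apply F[33]=-2.339 → step 34: x=0.391, v=0.257, θ₁=-0.048, ω₁=-0.019, θ₂=-0.038, ω₂=-0.048
apply F[34]=-2.263 → step 35: x=0.396, v=0.235, θ₁=-0.048, ω₁=-0.011, θ₂=-0.039, ω₂=-0.040
max |θ₁| = 0.102 ≤ 0.122 over all 36 states.

Answer: never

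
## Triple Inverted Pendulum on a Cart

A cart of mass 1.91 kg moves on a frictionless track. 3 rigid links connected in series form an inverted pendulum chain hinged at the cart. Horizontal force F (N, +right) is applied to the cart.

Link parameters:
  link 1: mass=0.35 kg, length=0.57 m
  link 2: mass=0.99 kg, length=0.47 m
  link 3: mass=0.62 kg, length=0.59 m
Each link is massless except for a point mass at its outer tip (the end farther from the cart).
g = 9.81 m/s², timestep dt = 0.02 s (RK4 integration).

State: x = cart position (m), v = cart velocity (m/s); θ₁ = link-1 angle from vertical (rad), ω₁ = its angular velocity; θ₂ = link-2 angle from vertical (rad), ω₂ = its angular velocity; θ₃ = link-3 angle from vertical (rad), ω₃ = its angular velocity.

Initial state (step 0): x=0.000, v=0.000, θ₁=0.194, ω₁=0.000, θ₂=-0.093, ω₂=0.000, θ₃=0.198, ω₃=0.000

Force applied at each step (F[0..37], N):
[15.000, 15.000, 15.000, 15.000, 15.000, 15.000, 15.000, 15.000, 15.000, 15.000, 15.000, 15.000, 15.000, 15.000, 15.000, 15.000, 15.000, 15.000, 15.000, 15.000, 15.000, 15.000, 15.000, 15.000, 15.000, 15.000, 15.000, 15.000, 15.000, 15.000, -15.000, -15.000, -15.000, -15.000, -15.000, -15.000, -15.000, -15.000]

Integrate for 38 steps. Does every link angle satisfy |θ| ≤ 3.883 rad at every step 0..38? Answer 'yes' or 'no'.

Answer: yes

Derivation:
apply F[0]=+15.000 → step 1: x=0.001, v=0.127, θ₁=0.196, ω₁=0.182, θ₂=-0.099, ω₂=-0.573, θ₃=0.199, ω₃=0.115
apply F[1]=+15.000 → step 2: x=0.005, v=0.255, θ₁=0.201, ω₁=0.358, θ₂=-0.116, ω₂=-1.143, θ₃=0.203, ω₃=0.228
apply F[2]=+15.000 → step 3: x=0.011, v=0.384, θ₁=0.210, ω₁=0.518, θ₂=-0.144, ω₂=-1.701, θ₃=0.208, ω₃=0.335
apply F[3]=+15.000 → step 4: x=0.020, v=0.517, θ₁=0.222, ω₁=0.649, θ₂=-0.184, ω₂=-2.234, θ₃=0.216, ω₃=0.431
apply F[4]=+15.000 → step 5: x=0.032, v=0.653, θ₁=0.236, ω₁=0.737, θ₂=-0.233, ω₂=-2.729, θ₃=0.225, ω₃=0.513
apply F[5]=+15.000 → step 6: x=0.047, v=0.792, θ₁=0.251, ω₁=0.771, θ₂=-0.293, ω₂=-3.177, θ₃=0.236, ω₃=0.575
apply F[6]=+15.000 → step 7: x=0.064, v=0.933, θ₁=0.266, ω₁=0.746, θ₂=-0.360, ω₂=-3.579, θ₃=0.248, ω₃=0.618
apply F[7]=+15.000 → step 8: x=0.084, v=1.077, θ₁=0.280, ω₁=0.661, θ₂=-0.436, ω₂=-3.941, θ₃=0.261, ω₃=0.639
apply F[8]=+15.000 → step 9: x=0.107, v=1.222, θ₁=0.292, ω₁=0.519, θ₂=-0.518, ω₂=-4.274, θ₃=0.274, ω₃=0.641
apply F[9]=+15.000 → step 10: x=0.133, v=1.369, θ₁=0.301, ω₁=0.318, θ₂=-0.606, ω₂=-4.589, θ₃=0.286, ω₃=0.622
apply F[10]=+15.000 → step 11: x=0.162, v=1.516, θ₁=0.305, ω₁=0.057, θ₂=-0.701, ω₂=-4.894, θ₃=0.298, ω₃=0.582
apply F[11]=+15.000 → step 12: x=0.193, v=1.663, θ₁=0.303, ω₁=-0.265, θ₂=-0.802, ω₂=-5.199, θ₃=0.310, ω₃=0.521
apply F[12]=+15.000 → step 13: x=0.228, v=1.811, θ₁=0.293, ω₁=-0.655, θ₂=-0.909, ω₂=-5.507, θ₃=0.319, ω₃=0.438
apply F[13]=+15.000 → step 14: x=0.266, v=1.960, θ₁=0.276, ω₁=-1.119, θ₂=-1.022, ω₂=-5.819, θ₃=0.327, ω₃=0.330
apply F[14]=+15.000 → step 15: x=0.307, v=2.109, θ₁=0.248, ω₁=-1.664, θ₂=-1.142, ω₂=-6.133, θ₃=0.332, ω₃=0.199
apply F[15]=+15.000 → step 16: x=0.350, v=2.260, θ₁=0.209, ω₁=-2.295, θ₂=-1.268, ω₂=-6.437, θ₃=0.335, ω₃=0.043
apply F[16]=+15.000 → step 17: x=0.397, v=2.413, θ₁=0.156, ω₁=-3.014, θ₂=-1.399, ω₂=-6.710, θ₃=0.334, ω₃=-0.133
apply F[17]=+15.000 → step 18: x=0.447, v=2.568, θ₁=0.088, ω₁=-3.813, θ₂=-1.536, ω₂=-6.916, θ₃=0.329, ω₃=-0.323
apply F[18]=+15.000 → step 19: x=0.500, v=2.725, θ₁=0.003, ω₁=-4.671, θ₂=-1.675, ω₂=-7.001, θ₃=0.321, ω₃=-0.515
apply F[19]=+15.000 → step 20: x=0.556, v=2.881, θ₁=-0.099, ω₁=-5.548, θ₂=-1.814, ω₂=-6.897, θ₃=0.309, ω₃=-0.694
apply F[20]=+15.000 → step 21: x=0.615, v=3.033, θ₁=-0.219, ω₁=-6.389, θ₂=-1.949, ω₂=-6.531, θ₃=0.293, ω₃=-0.842
apply F[21]=+15.000 → step 22: x=0.677, v=3.172, θ₁=-0.354, ω₁=-7.134, θ₂=-2.074, ω₂=-5.851, θ₃=0.275, ω₃=-0.949
apply F[22]=+15.000 → step 23: x=0.742, v=3.292, θ₁=-0.503, ω₁=-7.749, θ₂=-2.181, ω₂=-4.848, θ₃=0.256, ω₃=-1.015
apply F[23]=+15.000 → step 24: x=0.809, v=3.387, θ₁=-0.663, ω₁=-8.246, θ₂=-2.266, ω₂=-3.557, θ₃=0.235, ω₃=-1.051
apply F[24]=+15.000 → step 25: x=0.877, v=3.455, θ₁=-0.833, ω₁=-8.690, θ₂=-2.322, ω₂=-2.028, θ₃=0.214, ω₃=-1.076
apply F[25]=+15.000 → step 26: x=0.947, v=3.489, θ₁=-1.011, ω₁=-9.196, θ₂=-2.345, ω₂=-0.279, θ₃=0.192, ω₃=-1.114
apply F[26]=+15.000 → step 27: x=1.016, v=3.477, θ₁=-1.202, ω₁=-9.946, θ₂=-2.331, ω₂=1.759, θ₃=0.169, ω₃=-1.210
apply F[27]=+15.000 → step 28: x=1.085, v=3.367, θ₁=-1.413, ω₁=-11.269, θ₂=-2.271, ω₂=4.341, θ₃=0.142, ω₃=-1.482
apply F[28]=+15.000 → step 29: x=1.149, v=2.968, θ₁=-1.661, ω₁=-13.839, θ₂=-2.150, ω₂=7.982, θ₃=0.105, ω₃=-2.411
apply F[29]=+15.000 → step 30: x=1.198, v=1.721, θ₁=-1.974, ω₁=-17.085, θ₂=-1.953, ω₂=10.796, θ₃=0.029, ω₃=-5.752
apply F[30]=-15.000 → step 31: x=1.217, v=0.300, θ₁=-2.309, ω₁=-15.843, θ₂=-1.775, ω₂=6.375, θ₃=-0.126, ω₃=-9.407
apply F[31]=-15.000 → step 32: x=1.215, v=-0.342, θ₁=-2.608, ω₁=-14.161, θ₂=-1.696, ω₂=1.687, θ₃=-0.331, ω₃=-10.866
apply F[32]=-15.000 → step 33: x=1.205, v=-0.695, θ₁=-2.880, ω₁=-13.105, θ₂=-1.701, ω₂=-2.089, θ₃=-0.555, ω₃=-11.528
apply F[33]=-15.000 → step 34: x=1.188, v=-0.908, θ₁=-3.132, ω₁=-12.122, θ₂=-1.776, ω₂=-5.345, θ₃=-0.791, ω₃=-11.965
apply F[34]=-15.000 → step 35: x=1.169, v=-1.029, θ₁=-3.362, ω₁=-10.794, θ₂=-1.911, ω₂=-7.968, θ₃=-1.034, ω₃=-12.381
apply F[35]=-15.000 → step 36: x=1.148, v=-1.104, θ₁=-3.561, ω₁=-8.940, θ₂=-2.089, ω₂=-9.723, θ₃=-1.286, ω₃=-12.857
apply F[36]=-15.000 → step 37: x=1.125, v=-1.169, θ₁=-3.717, ω₁=-6.611, θ₂=-2.294, ω₂=-10.606, θ₃=-1.549, ω₃=-13.400
apply F[37]=-15.000 → step 38: x=1.101, v=-1.237, θ₁=-3.823, ω₁=-3.950, θ₂=-2.510, ω₂=-10.913, θ₃=-1.822, ω₃=-13.985
Max |angle| over trajectory = 3.823 rad; bound = 3.883 → within bound.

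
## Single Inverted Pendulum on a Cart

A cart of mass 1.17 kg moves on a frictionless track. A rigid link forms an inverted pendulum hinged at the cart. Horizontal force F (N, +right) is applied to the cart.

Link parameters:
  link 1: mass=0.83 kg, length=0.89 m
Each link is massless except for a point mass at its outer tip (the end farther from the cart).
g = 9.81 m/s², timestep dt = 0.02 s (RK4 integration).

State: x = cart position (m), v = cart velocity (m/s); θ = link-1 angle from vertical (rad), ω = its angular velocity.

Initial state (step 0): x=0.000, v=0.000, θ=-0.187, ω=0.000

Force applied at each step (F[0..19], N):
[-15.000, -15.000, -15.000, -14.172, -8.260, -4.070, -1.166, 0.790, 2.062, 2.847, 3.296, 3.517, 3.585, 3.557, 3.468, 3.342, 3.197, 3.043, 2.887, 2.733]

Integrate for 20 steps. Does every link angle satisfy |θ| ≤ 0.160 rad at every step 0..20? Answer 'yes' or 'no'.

apply F[0]=-15.000 → step 1: x=-0.002, v=-0.226, θ=-0.185, ω=0.208
apply F[1]=-15.000 → step 2: x=-0.009, v=-0.452, θ=-0.179, ω=0.419
apply F[2]=-15.000 → step 3: x=-0.020, v=-0.681, θ=-0.168, ω=0.633
apply F[3]=-14.172 → step 4: x=-0.036, v=-0.898, θ=-0.153, ω=0.839
apply F[4]=-8.260 → step 5: x=-0.055, v=-1.019, θ=-0.136, ω=0.942
apply F[5]=-4.070 → step 6: x=-0.076, v=-1.072, θ=-0.116, ω=0.973
apply F[6]=-1.166 → step 7: x=-0.098, v=-1.078, θ=-0.097, ω=0.957
apply F[7]=+0.790 → step 8: x=-0.119, v=-1.054, θ=-0.079, ω=0.910
apply F[8]=+2.062 → step 9: x=-0.140, v=-1.010, θ=-0.061, ω=0.845
apply F[9]=+2.847 → step 10: x=-0.159, v=-0.954, θ=-0.045, ω=0.771
apply F[10]=+3.296 → step 11: x=-0.178, v=-0.893, θ=-0.030, ω=0.695
apply F[11]=+3.517 → step 12: x=-0.195, v=-0.830, θ=-0.017, ω=0.618
apply F[12]=+3.585 → step 13: x=-0.211, v=-0.767, θ=-0.005, ω=0.545
apply F[13]=+3.557 → step 14: x=-0.226, v=-0.706, θ=0.005, ω=0.477
apply F[14]=+3.468 → step 15: x=-0.239, v=-0.648, θ=0.014, ω=0.414
apply F[15]=+3.342 → step 16: x=-0.252, v=-0.594, θ=0.021, ω=0.356
apply F[16]=+3.197 → step 17: x=-0.263, v=-0.542, θ=0.028, ω=0.304
apply F[17]=+3.043 → step 18: x=-0.273, v=-0.495, θ=0.034, ω=0.257
apply F[18]=+2.887 → step 19: x=-0.283, v=-0.450, θ=0.038, ω=0.216
apply F[19]=+2.733 → step 20: x=-0.291, v=-0.409, θ=0.042, ω=0.178
Max |angle| over trajectory = 0.187 rad; bound = 0.160 → exceeded.

Answer: no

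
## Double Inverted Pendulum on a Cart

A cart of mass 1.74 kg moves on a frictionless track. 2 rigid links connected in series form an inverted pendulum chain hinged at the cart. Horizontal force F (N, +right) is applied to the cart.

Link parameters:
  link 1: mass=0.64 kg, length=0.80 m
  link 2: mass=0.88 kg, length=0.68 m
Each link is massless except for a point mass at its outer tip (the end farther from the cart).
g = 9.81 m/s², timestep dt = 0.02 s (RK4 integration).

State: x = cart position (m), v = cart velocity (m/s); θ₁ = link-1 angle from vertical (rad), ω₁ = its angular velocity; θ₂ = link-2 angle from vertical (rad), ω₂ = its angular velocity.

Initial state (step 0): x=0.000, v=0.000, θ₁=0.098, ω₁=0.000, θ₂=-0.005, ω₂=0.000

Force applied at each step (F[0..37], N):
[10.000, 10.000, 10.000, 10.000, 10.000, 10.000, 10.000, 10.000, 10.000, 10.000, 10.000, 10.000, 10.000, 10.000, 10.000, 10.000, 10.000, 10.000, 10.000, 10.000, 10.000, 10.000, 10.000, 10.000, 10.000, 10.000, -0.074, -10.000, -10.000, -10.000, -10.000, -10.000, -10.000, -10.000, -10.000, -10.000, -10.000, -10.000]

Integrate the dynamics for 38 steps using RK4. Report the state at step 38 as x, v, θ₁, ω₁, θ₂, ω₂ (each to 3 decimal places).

Answer: x=1.261, v=1.229, θ₁=-1.558, ω₁=-4.626, θ₂=-0.778, ω₂=-2.189

Derivation:
apply F[0]=+10.000 → step 1: x=0.001, v=0.098, θ₁=0.097, ω₁=-0.062, θ₂=-0.006, ω₂=-0.073
apply F[1]=+10.000 → step 2: x=0.004, v=0.196, θ₁=0.096, ω₁=-0.125, θ₂=-0.008, ω₂=-0.145
apply F[2]=+10.000 → step 3: x=0.009, v=0.294, θ₁=0.092, ω₁=-0.189, θ₂=-0.012, ω₂=-0.218
apply F[3]=+10.000 → step 4: x=0.016, v=0.393, θ₁=0.088, ω₁=-0.255, θ₂=-0.017, ω₂=-0.290
apply F[4]=+10.000 → step 5: x=0.025, v=0.494, θ₁=0.082, ω₁=-0.323, θ₂=-0.023, ω₂=-0.363
apply F[5]=+10.000 → step 6: x=0.035, v=0.595, θ₁=0.075, ω₁=-0.395, θ₂=-0.031, ω₂=-0.436
apply F[6]=+10.000 → step 7: x=0.048, v=0.698, θ₁=0.066, ω₁=-0.471, θ₂=-0.041, ω₂=-0.508
apply F[7]=+10.000 → step 8: x=0.063, v=0.802, θ₁=0.056, ω₁=-0.551, θ₂=-0.051, ω₂=-0.580
apply F[8]=+10.000 → step 9: x=0.080, v=0.909, θ₁=0.044, ω₁=-0.637, θ₂=-0.064, ω₂=-0.652
apply F[9]=+10.000 → step 10: x=0.100, v=1.018, θ₁=0.031, ω₁=-0.730, θ₂=-0.078, ω₂=-0.722
apply F[10]=+10.000 → step 11: x=0.121, v=1.129, θ₁=0.015, ω₁=-0.831, θ₂=-0.093, ω₂=-0.790
apply F[11]=+10.000 → step 12: x=0.145, v=1.243, θ₁=-0.003, ω₁=-0.940, θ₂=-0.109, ω₂=-0.856
apply F[12]=+10.000 → step 13: x=0.171, v=1.360, θ₁=-0.023, ω₁=-1.060, θ₂=-0.127, ω₂=-0.918
apply F[13]=+10.000 → step 14: x=0.199, v=1.480, θ₁=-0.045, ω₁=-1.190, θ₂=-0.146, ω₂=-0.976
apply F[14]=+10.000 → step 15: x=0.230, v=1.602, θ₁=-0.070, ω₁=-1.332, θ₂=-0.166, ω₂=-1.029
apply F[15]=+10.000 → step 16: x=0.263, v=1.728, θ₁=-0.099, ω₁=-1.487, θ₂=-0.187, ω₂=-1.075
apply F[16]=+10.000 → step 17: x=0.299, v=1.855, θ₁=-0.130, ω₁=-1.656, θ₂=-0.209, ω₂=-1.113
apply F[17]=+10.000 → step 18: x=0.338, v=1.985, θ₁=-0.165, ω₁=-1.839, θ₂=-0.231, ω₂=-1.142
apply F[18]=+10.000 → step 19: x=0.379, v=2.116, θ₁=-0.204, ω₁=-2.035, θ₂=-0.254, ω₂=-1.163
apply F[19]=+10.000 → step 20: x=0.422, v=2.246, θ₁=-0.246, ω₁=-2.243, θ₂=-0.278, ω₂=-1.174
apply F[20]=+10.000 → step 21: x=0.468, v=2.374, θ₁=-0.293, ω₁=-2.461, θ₂=-0.301, ω₂=-1.178
apply F[21]=+10.000 → step 22: x=0.517, v=2.497, θ₁=-0.345, ω₁=-2.684, θ₂=-0.325, ω₂=-1.178
apply F[22]=+10.000 → step 23: x=0.568, v=2.613, θ₁=-0.401, ω₁=-2.908, θ₂=-0.348, ω₂=-1.178
apply F[23]=+10.000 → step 24: x=0.622, v=2.720, θ₁=-0.461, ω₁=-3.128, θ₂=-0.372, ω₂=-1.183
apply F[24]=+10.000 → step 25: x=0.677, v=2.814, θ₁=-0.526, ω₁=-3.337, θ₂=-0.396, ω₂=-1.203
apply F[25]=+10.000 → step 26: x=0.734, v=2.894, θ₁=-0.594, ω₁=-3.531, θ₂=-0.420, ω₂=-1.242
apply F[26]=-0.074 → step 27: x=0.792, v=2.871, θ₁=-0.666, ω₁=-3.635, θ₂=-0.445, ω₂=-1.272
apply F[27]=-10.000 → step 28: x=0.848, v=2.755, θ₁=-0.739, ω₁=-3.678, θ₂=-0.471, ω₂=-1.273
apply F[28]=-10.000 → step 29: x=0.902, v=2.636, θ₁=-0.813, ω₁=-3.735, θ₂=-0.496, ω₂=-1.281
apply F[29]=-10.000 → step 30: x=0.953, v=2.511, θ₁=-0.889, ω₁=-3.804, θ₂=-0.522, ω₂=-1.298
apply F[30]=-10.000 → step 31: x=1.002, v=2.381, θ₁=-0.966, ω₁=-3.882, θ₂=-0.548, ω₂=-1.327
apply F[31]=-10.000 → step 32: x=1.049, v=2.244, θ₁=-1.044, ω₁=-3.969, θ₂=-0.575, ω₂=-1.373
apply F[32]=-10.000 → step 33: x=1.092, v=2.098, θ₁=-1.124, ω₁=-4.063, θ₂=-0.603, ω₂=-1.438
apply F[33]=-10.000 → step 34: x=1.133, v=1.944, θ₁=-1.207, ω₁=-4.165, θ₂=-0.633, ω₂=-1.527
apply F[34]=-10.000 → step 35: x=1.170, v=1.781, θ₁=-1.291, ω₁=-4.272, θ₂=-0.665, ω₂=-1.642
apply F[35]=-10.000 → step 36: x=1.204, v=1.608, θ₁=-1.378, ω₁=-4.385, θ₂=-0.699, ω₂=-1.788
apply F[36]=-10.000 → step 37: x=1.234, v=1.424, θ₁=-1.466, ω₁=-4.503, θ₂=-0.736, ω₂=-1.969
apply F[37]=-10.000 → step 38: x=1.261, v=1.229, θ₁=-1.558, ω₁=-4.626, θ₂=-0.778, ω₂=-2.189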